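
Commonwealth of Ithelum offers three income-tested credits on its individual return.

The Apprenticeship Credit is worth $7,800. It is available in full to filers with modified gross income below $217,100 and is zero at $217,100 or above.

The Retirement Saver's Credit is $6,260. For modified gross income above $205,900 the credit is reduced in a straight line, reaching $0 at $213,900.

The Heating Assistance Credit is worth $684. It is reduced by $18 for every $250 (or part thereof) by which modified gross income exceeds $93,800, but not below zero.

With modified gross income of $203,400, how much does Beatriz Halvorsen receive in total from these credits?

Apprenticeship Credit: $203,400 is below the $217,100 cutoff, so the full $7,800 applies.
Retirement Saver's Credit: $203,400 is at or below the $205,900 threshold, so the full $6,260 applies.
Heating Assistance Credit: income exceeds $93,800 by $109,600 → 439 increments × $18 = $7,902 ≥ base, so the credit is $0.
Total: $7,800 + $6,260 + $0 = $14,060.

$14,060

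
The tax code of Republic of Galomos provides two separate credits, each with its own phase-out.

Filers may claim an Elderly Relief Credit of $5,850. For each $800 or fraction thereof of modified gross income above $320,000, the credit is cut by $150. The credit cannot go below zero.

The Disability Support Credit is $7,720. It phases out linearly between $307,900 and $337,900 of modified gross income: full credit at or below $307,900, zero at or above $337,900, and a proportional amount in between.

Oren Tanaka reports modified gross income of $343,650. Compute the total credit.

$1,350

Elderly Relief Credit: income exceeds $320,000 by $23,650, which is 30 full-or-partial $800 increments; reduction = 30 × $150 = $4,500, leaving $1,350.
Disability Support Credit: $343,650 is at or above $337,900, so the credit is $0.
Total: $1,350 + $0 = $1,350.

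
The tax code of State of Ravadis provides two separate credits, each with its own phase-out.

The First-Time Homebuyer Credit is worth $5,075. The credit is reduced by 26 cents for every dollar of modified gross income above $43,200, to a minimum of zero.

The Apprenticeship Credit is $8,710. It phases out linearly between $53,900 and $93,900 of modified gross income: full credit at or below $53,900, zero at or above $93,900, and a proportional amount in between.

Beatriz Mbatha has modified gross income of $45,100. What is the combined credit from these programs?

First-Time Homebuyer Credit: 26% of the $1,900 excess over $43,200 is $494; credit = $5,075 − $494 = $4,581.
Apprenticeship Credit: $45,100 is at or below the $53,900 threshold, so the full $8,710 applies.
Total: $4,581 + $8,710 = $13,291.

$13,291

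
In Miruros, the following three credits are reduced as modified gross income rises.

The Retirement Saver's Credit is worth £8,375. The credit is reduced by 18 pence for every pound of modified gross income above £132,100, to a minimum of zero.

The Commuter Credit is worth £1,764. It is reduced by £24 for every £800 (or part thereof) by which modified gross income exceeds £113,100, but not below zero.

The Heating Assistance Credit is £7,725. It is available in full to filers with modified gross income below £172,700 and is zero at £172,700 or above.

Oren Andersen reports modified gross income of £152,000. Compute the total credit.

£13,106

Retirement Saver's Credit: 18% of the £19,900 excess over £132,100 is £3,582; credit = £8,375 − £3,582 = £4,793.
Commuter Credit: income exceeds £113,100 by £38,900, which is 49 full-or-partial £800 increments; reduction = 49 × £24 = £1,176, leaving £588.
Heating Assistance Credit: £152,000 is below the £172,700 cutoff, so the full £7,725 applies.
Total: £4,793 + £588 + £7,725 = £13,106.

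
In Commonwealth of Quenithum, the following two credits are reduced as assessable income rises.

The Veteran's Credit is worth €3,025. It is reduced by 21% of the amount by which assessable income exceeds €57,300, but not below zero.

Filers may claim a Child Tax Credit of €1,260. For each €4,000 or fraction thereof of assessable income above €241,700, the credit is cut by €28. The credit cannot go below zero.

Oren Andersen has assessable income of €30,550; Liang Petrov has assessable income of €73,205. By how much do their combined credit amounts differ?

Oren (€30,550): Veteran's Credit: €30,550 is at or below the €57,300 threshold, so the full €3,025 applies. Child Tax Credit: €30,550 is at or below the €241,700 threshold, so the full €1,260 applies. total €3,025 + €1,260 = €4,285
Liang (€73,205): Veteran's Credit: 21% of the €15,905 excess over €57,300 is €3,340.05 ≥ base, so the credit is €0. Child Tax Credit: €73,205 is at or below the €241,700 threshold, so the full €1,260 applies. total €0 + €1,260 = €1,260
Difference: |€4,285 − €1,260| = €3,025.

€3,025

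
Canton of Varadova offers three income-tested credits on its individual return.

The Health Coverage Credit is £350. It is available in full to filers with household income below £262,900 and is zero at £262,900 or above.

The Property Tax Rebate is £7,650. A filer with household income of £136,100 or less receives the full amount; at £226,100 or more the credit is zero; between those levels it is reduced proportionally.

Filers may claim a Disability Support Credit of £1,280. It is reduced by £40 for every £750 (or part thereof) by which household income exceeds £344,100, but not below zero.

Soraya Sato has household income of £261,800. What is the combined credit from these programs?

Health Coverage Credit: £261,800 is below the £262,900 cutoff, so the full £350 applies.
Property Tax Rebate: £261,800 is at or above £226,100, so the credit is £0.
Disability Support Credit: £261,800 is at or below the £344,100 threshold, so the full £1,280 applies.
Total: £350 + £0 + £1,280 = £1,630.

£1,630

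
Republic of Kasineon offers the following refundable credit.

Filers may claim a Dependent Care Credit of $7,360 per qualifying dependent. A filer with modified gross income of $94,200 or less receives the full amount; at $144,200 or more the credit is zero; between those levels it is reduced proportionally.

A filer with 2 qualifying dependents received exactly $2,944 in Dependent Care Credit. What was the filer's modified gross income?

Full credit = 2 × $7,360 = $14,720.
$2,944 is 2,944/14,720 of the full $14,720, so 11,776/14,720 of the $50,000 range has been used: income = $94,200 + $50,000 × 11,776/14,720 = $134,200.

$134,200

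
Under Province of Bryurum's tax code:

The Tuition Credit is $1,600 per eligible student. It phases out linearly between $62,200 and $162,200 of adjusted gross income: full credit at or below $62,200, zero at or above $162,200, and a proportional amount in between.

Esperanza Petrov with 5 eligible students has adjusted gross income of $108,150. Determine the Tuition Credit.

$4,324

Tuition Credit: base = 5 × $1,600 = $8,000. $108,150 is $45,950 into a $100,000 phase-out range, leaving 54,050/100,000 of the credit: $8,000 × 54,050/100,000 = $4,324.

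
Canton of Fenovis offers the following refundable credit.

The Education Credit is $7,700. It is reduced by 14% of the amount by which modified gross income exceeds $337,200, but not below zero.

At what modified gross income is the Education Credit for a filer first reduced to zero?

The credit falls by 14% of each dollar above $337,200, so it reaches zero when the excess is $7,700 / 14% = $55,000: income = $337,200 + $55,000 = $392,200.

$392,200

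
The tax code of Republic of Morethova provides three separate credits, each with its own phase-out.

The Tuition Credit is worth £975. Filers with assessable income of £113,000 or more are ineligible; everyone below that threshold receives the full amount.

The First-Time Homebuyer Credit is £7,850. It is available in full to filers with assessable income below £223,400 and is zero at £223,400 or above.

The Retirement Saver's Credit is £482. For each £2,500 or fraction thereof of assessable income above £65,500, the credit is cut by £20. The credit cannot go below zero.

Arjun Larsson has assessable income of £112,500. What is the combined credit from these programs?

Tuition Credit: £112,500 is below the £113,000 cutoff, so the full £975 applies.
First-Time Homebuyer Credit: £112,500 is below the £223,400 cutoff, so the full £7,850 applies.
Retirement Saver's Credit: income exceeds £65,500 by £47,000, which is 19 full-or-partial £2,500 increments; reduction = 19 × £20 = £380, leaving £102.
Total: £975 + £7,850 + £102 = £8,927.

£8,927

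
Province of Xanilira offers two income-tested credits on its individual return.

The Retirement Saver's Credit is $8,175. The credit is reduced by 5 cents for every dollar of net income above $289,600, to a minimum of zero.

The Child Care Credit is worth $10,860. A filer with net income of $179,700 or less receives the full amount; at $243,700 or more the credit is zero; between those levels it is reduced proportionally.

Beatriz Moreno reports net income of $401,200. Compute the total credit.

Retirement Saver's Credit: 5% of the $111,600 excess over $289,600 is $5,580; credit = $8,175 − $5,580 = $2,595.
Child Care Credit: $401,200 is at or above $243,700, so the credit is $0.
Total: $2,595 + $0 = $2,595.

$2,595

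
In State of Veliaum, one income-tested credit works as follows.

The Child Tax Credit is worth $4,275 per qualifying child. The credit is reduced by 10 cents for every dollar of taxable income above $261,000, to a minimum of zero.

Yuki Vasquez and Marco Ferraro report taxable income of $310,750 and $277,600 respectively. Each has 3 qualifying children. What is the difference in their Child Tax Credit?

$3,315

Yuki ($310,750): Child Tax Credit: base = 3 × $4,275 = $12,825. 10% of the $49,750 excess over $261,000 is $4,975; credit = $12,825 − $4,975 = $7,850.
Marco ($277,600): Child Tax Credit: base = 3 × $4,275 = $12,825. 10% of the $16,600 excess over $261,000 is $1,660; credit = $12,825 − $1,660 = $11,165.
Difference: |$7,850 − $11,165| = $3,315.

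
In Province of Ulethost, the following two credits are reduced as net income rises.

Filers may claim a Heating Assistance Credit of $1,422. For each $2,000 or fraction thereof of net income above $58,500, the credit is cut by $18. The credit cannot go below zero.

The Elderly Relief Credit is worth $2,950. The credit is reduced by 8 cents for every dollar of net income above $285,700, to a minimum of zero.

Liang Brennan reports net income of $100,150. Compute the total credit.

$3,994

Heating Assistance Credit: income exceeds $58,500 by $41,650, which is 21 full-or-partial $2,000 increments; reduction = 21 × $18 = $378, leaving $1,044.
Elderly Relief Credit: $100,150 is at or below the $285,700 threshold, so the full $2,950 applies.
Total: $1,044 + $2,950 = $3,994.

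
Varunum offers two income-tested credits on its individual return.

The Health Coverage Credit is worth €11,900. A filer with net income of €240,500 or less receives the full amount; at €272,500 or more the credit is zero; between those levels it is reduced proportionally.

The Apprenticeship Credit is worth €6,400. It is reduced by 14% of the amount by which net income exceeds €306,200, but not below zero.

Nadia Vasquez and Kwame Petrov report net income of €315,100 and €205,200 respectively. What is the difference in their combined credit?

€13,146

Nadia (€315,100): Health Coverage Credit: €315,100 is at or above €272,500, so the credit is €0. Apprenticeship Credit: 14% of the €8,900 excess over €306,200 is €1,246; credit = €6,400 − €1,246 = €5,154. total €0 + €5,154 = €5,154
Kwame (€205,200): Health Coverage Credit: €205,200 is at or below the €240,500 threshold, so the full €11,900 applies. Apprenticeship Credit: €205,200 is at or below the €306,200 threshold, so the full €6,400 applies. total €11,900 + €6,400 = €18,300
Difference: |€5,154 − €18,300| = €13,146.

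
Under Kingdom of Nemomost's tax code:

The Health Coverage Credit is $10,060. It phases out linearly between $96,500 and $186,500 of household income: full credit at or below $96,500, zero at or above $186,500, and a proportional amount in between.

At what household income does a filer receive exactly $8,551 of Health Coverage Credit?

$8,551 is 8,551/10,060 of the full $10,060, so 1,509/10,060 of the $90,000 range has been used: income = $96,500 + $90,000 × 1,509/10,060 = $110,000.

$110,000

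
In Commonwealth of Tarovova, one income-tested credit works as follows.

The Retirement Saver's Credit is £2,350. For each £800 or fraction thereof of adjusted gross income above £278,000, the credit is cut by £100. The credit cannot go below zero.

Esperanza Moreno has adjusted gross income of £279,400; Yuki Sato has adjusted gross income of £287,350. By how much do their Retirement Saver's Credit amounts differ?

£1,000

Esperanza (£279,400): Retirement Saver's Credit: income exceeds £278,000 by £1,400, which is 2 full-or-partial £800 increments; reduction = 2 × £100 = £200, leaving £2,150.
Yuki (£287,350): Retirement Saver's Credit: income exceeds £278,000 by £9,350, which is 12 full-or-partial £800 increments; reduction = 12 × £100 = £1,200, leaving £1,150.
Difference: |£2,150 − £1,150| = £1,000.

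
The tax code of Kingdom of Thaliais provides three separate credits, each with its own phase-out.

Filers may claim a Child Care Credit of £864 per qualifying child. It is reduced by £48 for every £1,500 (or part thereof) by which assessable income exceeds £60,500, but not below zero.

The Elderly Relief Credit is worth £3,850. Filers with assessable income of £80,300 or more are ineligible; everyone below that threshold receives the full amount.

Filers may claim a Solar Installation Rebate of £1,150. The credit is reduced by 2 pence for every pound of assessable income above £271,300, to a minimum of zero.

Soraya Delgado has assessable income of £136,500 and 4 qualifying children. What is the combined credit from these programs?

£2,158

Child Care Credit: base = 4 × £864 = £3,456. income exceeds £60,500 by £76,000, which is 51 full-or-partial £1,500 increments; reduction = 51 × £48 = £2,448, leaving £1,008.
Elderly Relief Credit: £136,500 meets or exceeds the £80,300 cutoff, so the credit is £0.
Solar Installation Rebate: £136,500 is at or below the £271,300 threshold, so the full £1,150 applies.
Total: £1,008 + £0 + £1,150 = £2,158.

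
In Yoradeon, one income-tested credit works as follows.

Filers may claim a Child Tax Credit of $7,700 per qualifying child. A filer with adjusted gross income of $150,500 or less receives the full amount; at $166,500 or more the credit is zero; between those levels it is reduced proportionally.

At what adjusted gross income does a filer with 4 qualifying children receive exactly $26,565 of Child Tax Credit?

Full credit = 4 × $7,700 = $30,800.
$26,565 is 26,565/30,800 of the full $30,800, so 4,235/30,800 of the $16,000 range has been used: income = $150,500 + $16,000 × 4,235/30,800 = $152,700.

$152,700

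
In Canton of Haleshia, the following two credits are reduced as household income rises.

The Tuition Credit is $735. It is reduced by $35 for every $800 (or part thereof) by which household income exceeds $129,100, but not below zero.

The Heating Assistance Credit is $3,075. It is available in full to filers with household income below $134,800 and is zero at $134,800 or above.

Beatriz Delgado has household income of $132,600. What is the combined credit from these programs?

$3,635

Tuition Credit: income exceeds $129,100 by $3,500, which is 5 full-or-partial $800 increments; reduction = 5 × $35 = $175, leaving $560.
Heating Assistance Credit: $132,600 is below the $134,800 cutoff, so the full $3,075 applies.
Total: $560 + $3,075 = $3,635.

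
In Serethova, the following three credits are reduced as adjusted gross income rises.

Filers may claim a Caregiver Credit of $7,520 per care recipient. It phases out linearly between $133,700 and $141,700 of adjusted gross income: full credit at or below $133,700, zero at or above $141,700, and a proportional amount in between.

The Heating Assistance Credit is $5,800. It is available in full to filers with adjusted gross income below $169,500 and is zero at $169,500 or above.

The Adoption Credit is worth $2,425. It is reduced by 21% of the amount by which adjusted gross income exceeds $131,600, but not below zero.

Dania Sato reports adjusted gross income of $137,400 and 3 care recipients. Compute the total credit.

Caregiver Credit: base = 3 × $7,520 = $22,560. $137,400 is $3,700 into a $8,000 phase-out range, leaving 4,300/8,000 of the credit: $22,560 × 4,300/8,000 = $12,126.
Heating Assistance Credit: $137,400 is below the $169,500 cutoff, so the full $5,800 applies.
Adoption Credit: 21% of the $5,800 excess over $131,600 is $1,218; credit = $2,425 − $1,218 = $1,207.
Total: $12,126 + $5,800 + $1,207 = $19,133.

$19,133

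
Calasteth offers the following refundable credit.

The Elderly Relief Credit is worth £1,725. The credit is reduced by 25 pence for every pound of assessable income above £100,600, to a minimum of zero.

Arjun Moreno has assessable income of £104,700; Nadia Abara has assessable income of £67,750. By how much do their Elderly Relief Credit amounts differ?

Arjun (£104,700): Elderly Relief Credit: 25% of the £4,100 excess over £100,600 is £1,025; credit = £1,725 − £1,025 = £700.
Nadia (£67,750): Elderly Relief Credit: £67,750 is at or below the £100,600 threshold, so the full £1,725 applies.
Difference: |£700 − £1,725| = £1,025.

£1,025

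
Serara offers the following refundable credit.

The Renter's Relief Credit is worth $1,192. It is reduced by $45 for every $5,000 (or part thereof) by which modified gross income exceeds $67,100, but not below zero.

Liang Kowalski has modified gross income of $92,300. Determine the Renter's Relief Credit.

$922

Renter's Relief Credit: income exceeds $67,100 by $25,200, which is 6 full-or-partial $5,000 increments; reduction = 6 × $45 = $270, leaving $922.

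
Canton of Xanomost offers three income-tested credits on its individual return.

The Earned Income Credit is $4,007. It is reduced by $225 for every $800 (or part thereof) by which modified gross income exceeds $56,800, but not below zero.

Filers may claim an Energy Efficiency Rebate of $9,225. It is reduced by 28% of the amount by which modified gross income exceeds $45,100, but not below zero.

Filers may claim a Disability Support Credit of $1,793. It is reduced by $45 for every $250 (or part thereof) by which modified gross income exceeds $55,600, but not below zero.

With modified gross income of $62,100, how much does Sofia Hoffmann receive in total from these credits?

Earned Income Credit: income exceeds $56,800 by $5,300, which is 7 full-or-partial $800 increments; reduction = 7 × $225 = $1,575, leaving $2,432.
Energy Efficiency Rebate: 28% of the $17,000 excess over $45,100 is $4,760; credit = $9,225 − $4,760 = $4,465.
Disability Support Credit: income exceeds $55,600 by $6,500, which is 26 full-or-partial $250 increments; reduction = 26 × $45 = $1,170, leaving $623.
Total: $2,432 + $4,465 + $623 = $7,520.

$7,520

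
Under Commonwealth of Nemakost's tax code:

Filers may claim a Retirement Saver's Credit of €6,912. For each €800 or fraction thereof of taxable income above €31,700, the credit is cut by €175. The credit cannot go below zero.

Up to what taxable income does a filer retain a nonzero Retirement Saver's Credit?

After 39 increments the reduction is 39 × €175 = €6,825, leaving €87; one more increment wipes it out. Increment 39 ends at excess 39 × €800 = €31,200, so the highest qualifying income is €31,700 + €31,200 = €62,900.

€62,900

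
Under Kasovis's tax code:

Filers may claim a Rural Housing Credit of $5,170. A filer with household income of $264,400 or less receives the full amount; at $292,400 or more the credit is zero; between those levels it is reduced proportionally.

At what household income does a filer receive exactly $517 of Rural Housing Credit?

$517 is 517/5,170 of the full $5,170, so 4,653/5,170 of the $28,000 range has been used: income = $264,400 + $28,000 × 4,653/5,170 = $289,600.

$289,600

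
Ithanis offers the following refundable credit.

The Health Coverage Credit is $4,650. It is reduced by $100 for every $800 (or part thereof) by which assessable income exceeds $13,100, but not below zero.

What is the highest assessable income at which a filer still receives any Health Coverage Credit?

After 46 increments the reduction is 46 × $100 = $4,600, leaving $50; one more increment wipes it out. Increment 46 ends at excess 46 × $800 = $36,800, so the highest qualifying income is $13,100 + $36,800 = $49,900.

$49,900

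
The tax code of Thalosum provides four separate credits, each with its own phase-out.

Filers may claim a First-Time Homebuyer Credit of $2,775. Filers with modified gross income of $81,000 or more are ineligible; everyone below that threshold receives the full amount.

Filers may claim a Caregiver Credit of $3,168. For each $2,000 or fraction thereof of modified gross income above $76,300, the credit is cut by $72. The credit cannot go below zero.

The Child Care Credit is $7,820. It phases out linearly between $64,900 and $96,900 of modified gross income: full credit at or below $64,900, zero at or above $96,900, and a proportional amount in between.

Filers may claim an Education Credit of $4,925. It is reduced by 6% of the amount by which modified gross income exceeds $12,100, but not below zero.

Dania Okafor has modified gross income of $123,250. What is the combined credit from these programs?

First-Time Homebuyer Credit: $123,250 meets or exceeds the $81,000 cutoff, so the credit is $0.
Caregiver Credit: income exceeds $76,300 by $46,950, which is 24 full-or-partial $2,000 increments; reduction = 24 × $72 = $1,728, leaving $1,440.
Child Care Credit: $123,250 is at or above $96,900, so the credit is $0.
Education Credit: 6% of the $111,150 excess over $12,100 is $6,669 ≥ base, so the credit is $0.
Total: $0 + $1,440 + $0 + $0 = $1,440.

$1,440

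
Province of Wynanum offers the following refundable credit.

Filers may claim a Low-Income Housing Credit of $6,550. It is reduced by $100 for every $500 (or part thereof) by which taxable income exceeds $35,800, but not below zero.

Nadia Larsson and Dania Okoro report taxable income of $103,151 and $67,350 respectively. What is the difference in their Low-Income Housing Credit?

$150

Nadia ($103,151): Low-Income Housing Credit: income exceeds $35,800 by $67,351 → 135 increments × $100 = $13,500 ≥ base, so the credit is $0.
Dania ($67,350): Low-Income Housing Credit: income exceeds $35,800 by $31,550, which is 64 full-or-partial $500 increments; reduction = 64 × $100 = $6,400, leaving $150.
Difference: |$0 − $150| = $150.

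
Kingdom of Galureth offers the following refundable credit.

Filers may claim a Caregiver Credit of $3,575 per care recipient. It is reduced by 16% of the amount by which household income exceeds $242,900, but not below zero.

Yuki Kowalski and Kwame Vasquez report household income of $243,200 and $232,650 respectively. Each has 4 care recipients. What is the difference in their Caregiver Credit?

$48

Yuki ($243,200): Caregiver Credit: base = 4 × $3,575 = $14,300. 16% of the $300 excess over $242,900 is $48; credit = $14,300 − $48 = $14,252.
Kwame ($232,650): Caregiver Credit: base = 4 × $3,575 = $14,300. $232,650 is at or below the $242,900 threshold, so the full $14,300 applies.
Difference: |$14,252 − $14,300| = $48.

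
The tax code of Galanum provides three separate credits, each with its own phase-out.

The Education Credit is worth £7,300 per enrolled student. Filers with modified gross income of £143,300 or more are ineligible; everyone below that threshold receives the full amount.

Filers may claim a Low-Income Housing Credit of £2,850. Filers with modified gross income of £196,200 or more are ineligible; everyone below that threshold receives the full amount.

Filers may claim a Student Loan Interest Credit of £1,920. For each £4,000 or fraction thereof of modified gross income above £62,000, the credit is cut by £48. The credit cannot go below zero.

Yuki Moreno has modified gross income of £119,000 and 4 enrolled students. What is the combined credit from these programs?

Education Credit: base = 4 × £7,300 = £29,200. £119,000 is below the £143,300 cutoff, so the full £29,200 applies.
Low-Income Housing Credit: £119,000 is below the £196,200 cutoff, so the full £2,850 applies.
Student Loan Interest Credit: income exceeds £62,000 by £57,000, which is 15 full-or-partial £4,000 increments; reduction = 15 × £48 = £720, leaving £1,200.
Total: £29,200 + £2,850 + £1,200 = £33,250.

£33,250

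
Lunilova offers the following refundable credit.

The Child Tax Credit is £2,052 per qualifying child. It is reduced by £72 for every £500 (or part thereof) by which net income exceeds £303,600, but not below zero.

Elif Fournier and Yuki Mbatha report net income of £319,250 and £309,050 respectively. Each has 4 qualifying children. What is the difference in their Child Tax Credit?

Elif (£319,250): Child Tax Credit: base = 4 × £2,052 = £8,208. income exceeds £303,600 by £15,650, which is 32 full-or-partial £500 increments; reduction = 32 × £72 = £2,304, leaving £5,904.
Yuki (£309,050): Child Tax Credit: base = 4 × £2,052 = £8,208. income exceeds £303,600 by £5,450, which is 11 full-or-partial £500 increments; reduction = 11 × £72 = £792, leaving £7,416.
Difference: |£5,904 − £7,416| = £1,512.

£1,512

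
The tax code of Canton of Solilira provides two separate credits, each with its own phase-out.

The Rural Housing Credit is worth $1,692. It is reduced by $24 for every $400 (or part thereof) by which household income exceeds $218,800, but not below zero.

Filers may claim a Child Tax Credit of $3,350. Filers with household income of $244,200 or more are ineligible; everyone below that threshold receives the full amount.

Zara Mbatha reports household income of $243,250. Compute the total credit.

Rural Housing Credit: income exceeds $218,800 by $24,450, which is 62 full-or-partial $400 increments; reduction = 62 × $24 = $1,488, leaving $204.
Child Tax Credit: $243,250 is below the $244,200 cutoff, so the full $3,350 applies.
Total: $204 + $3,350 = $3,554.

$3,554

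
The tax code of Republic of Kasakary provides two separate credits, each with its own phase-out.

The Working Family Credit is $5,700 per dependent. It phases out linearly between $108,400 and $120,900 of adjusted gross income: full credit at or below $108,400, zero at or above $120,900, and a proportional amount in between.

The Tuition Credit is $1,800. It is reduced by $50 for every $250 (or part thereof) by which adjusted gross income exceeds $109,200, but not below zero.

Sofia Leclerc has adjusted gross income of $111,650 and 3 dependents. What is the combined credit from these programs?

Working Family Credit: base = 3 × $5,700 = $17,100. $111,650 is $3,250 into a $12,500 phase-out range, leaving 9,250/12,500 of the credit: $17,100 × 9,250/12,500 = $12,654.
Tuition Credit: income exceeds $109,200 by $2,450, which is 10 full-or-partial $250 increments; reduction = 10 × $50 = $500, leaving $1,300.
Total: $12,654 + $1,300 = $13,954.

$13,954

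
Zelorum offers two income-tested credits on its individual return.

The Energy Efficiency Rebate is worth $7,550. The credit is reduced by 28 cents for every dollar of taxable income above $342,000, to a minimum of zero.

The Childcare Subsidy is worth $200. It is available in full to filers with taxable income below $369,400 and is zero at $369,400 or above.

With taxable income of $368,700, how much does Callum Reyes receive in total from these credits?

$274

Energy Efficiency Rebate: 28% of the $26,700 excess over $342,000 is $7,476; credit = $7,550 − $7,476 = $74.
Childcare Subsidy: $368,700 is below the $369,400 cutoff, so the full $200 applies.
Total: $74 + $200 = $274.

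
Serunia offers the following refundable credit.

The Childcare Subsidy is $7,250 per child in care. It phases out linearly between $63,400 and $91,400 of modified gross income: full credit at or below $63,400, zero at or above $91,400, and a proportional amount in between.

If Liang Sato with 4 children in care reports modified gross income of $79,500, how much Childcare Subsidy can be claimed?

Childcare Subsidy: base = 4 × $7,250 = $29,000. $79,500 is $16,100 into a $28,000 phase-out range, leaving 11,900/28,000 of the credit: $29,000 × 11,900/28,000 = $12,325.

$12,325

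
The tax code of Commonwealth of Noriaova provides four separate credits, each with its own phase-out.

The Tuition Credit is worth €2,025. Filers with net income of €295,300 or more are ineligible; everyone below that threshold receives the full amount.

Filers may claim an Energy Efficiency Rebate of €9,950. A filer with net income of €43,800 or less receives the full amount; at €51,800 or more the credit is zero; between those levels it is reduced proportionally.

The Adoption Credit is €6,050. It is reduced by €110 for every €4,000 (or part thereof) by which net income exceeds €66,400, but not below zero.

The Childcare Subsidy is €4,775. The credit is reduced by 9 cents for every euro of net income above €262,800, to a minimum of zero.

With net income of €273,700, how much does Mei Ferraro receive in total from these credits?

Tuition Credit: €273,700 is below the €295,300 cutoff, so the full €2,025 applies.
Energy Efficiency Rebate: €273,700 is at or above €51,800, so the credit is €0.
Adoption Credit: income exceeds €66,400 by €207,300, which is 52 full-or-partial €4,000 increments; reduction = 52 × €110 = €5,720, leaving €330.
Childcare Subsidy: 9% of the €10,900 excess over €262,800 is €981; credit = €4,775 − €981 = €3,794.
Total: €2,025 + €0 + €330 + €3,794 = €6,149.

€6,149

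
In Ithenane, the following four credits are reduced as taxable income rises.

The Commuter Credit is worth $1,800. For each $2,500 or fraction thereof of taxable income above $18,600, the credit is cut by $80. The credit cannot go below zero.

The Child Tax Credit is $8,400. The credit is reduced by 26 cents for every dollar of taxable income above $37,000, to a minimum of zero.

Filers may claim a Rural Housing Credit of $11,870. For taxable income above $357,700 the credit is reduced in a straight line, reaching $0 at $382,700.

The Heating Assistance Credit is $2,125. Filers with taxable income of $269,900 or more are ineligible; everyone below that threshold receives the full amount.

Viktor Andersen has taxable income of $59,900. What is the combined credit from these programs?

$16,881

Commuter Credit: income exceeds $18,600 by $41,300, which is 17 full-or-partial $2,500 increments; reduction = 17 × $80 = $1,360, leaving $440.
Child Tax Credit: 26% of the $22,900 excess over $37,000 is $5,954; credit = $8,400 − $5,954 = $2,446.
Rural Housing Credit: $59,900 is at or below the $357,700 threshold, so the full $11,870 applies.
Heating Assistance Credit: $59,900 is below the $269,900 cutoff, so the full $2,125 applies.
Total: $440 + $2,446 + $11,870 + $2,125 = $16,881.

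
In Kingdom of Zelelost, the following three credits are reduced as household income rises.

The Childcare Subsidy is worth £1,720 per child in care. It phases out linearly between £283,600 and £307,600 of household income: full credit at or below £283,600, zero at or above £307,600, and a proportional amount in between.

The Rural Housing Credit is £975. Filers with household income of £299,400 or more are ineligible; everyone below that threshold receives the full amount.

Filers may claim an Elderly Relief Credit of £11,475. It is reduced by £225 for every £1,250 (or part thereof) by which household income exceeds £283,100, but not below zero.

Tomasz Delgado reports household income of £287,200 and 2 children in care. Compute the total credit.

£14,474

Childcare Subsidy: base = 2 × £1,720 = £3,440. £287,200 is £3,600 into a £24,000 phase-out range, leaving 20,400/24,000 of the credit: £3,440 × 20,400/24,000 = £2,924.
Rural Housing Credit: £287,200 is below the £299,400 cutoff, so the full £975 applies.
Elderly Relief Credit: income exceeds £283,100 by £4,100, which is 4 full-or-partial £1,250 increments; reduction = 4 × £225 = £900, leaving £10,575.
Total: £2,924 + £975 + £10,575 = £14,474.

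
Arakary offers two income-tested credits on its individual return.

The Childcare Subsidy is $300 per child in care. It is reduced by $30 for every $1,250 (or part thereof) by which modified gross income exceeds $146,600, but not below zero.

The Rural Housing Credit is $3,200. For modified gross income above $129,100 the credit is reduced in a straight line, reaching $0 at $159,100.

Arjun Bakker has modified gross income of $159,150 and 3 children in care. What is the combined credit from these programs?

$570

Childcare Subsidy: base = 3 × $300 = $900. income exceeds $146,600 by $12,550, which is 11 full-or-partial $1,250 increments; reduction = 11 × $30 = $330, leaving $570.
Rural Housing Credit: $159,150 is at or above $159,100, so the credit is $0.
Total: $570 + $0 = $570.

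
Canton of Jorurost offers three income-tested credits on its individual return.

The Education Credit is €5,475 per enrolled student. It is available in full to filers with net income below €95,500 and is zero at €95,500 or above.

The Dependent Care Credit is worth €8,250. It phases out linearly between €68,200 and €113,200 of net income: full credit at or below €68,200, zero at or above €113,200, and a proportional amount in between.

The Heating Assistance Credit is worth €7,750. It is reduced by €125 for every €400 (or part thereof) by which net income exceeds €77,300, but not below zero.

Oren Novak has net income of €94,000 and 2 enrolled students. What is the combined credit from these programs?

€16,970

Education Credit: base = 2 × €5,475 = €10,950. €94,000 is below the €95,500 cutoff, so the full €10,950 applies.
Dependent Care Credit: €94,000 is €25,800 into a €45,000 phase-out range, leaving 19,200/45,000 of the credit: €8,250 × 19,200/45,000 = €3,520.
Heating Assistance Credit: income exceeds €77,300 by €16,700, which is 42 full-or-partial €400 increments; reduction = 42 × €125 = €5,250, leaving €2,500.
Total: €10,950 + €3,520 + €2,500 = €16,970.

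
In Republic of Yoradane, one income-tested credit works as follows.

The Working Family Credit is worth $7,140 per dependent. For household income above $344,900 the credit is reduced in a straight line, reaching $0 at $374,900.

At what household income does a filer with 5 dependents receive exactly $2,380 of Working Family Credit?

Full credit = 5 × $7,140 = $35,700.
$2,380 is 2,380/35,700 of the full $35,700, so 33,320/35,700 of the $30,000 range has been used: income = $344,900 + $30,000 × 33,320/35,700 = $372,900.

$372,900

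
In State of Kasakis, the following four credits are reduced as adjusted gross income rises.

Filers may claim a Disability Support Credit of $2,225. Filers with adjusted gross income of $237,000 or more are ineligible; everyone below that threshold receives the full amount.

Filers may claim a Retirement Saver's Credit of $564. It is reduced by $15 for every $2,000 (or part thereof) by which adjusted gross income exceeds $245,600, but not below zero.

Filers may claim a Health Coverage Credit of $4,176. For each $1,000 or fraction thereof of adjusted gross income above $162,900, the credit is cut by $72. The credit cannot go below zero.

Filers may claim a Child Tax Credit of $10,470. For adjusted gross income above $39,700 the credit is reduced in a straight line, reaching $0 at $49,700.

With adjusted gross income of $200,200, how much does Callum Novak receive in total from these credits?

Disability Support Credit: $200,200 is below the $237,000 cutoff, so the full $2,225 applies.
Retirement Saver's Credit: $200,200 is at or below the $245,600 threshold, so the full $564 applies.
Health Coverage Credit: income exceeds $162,900 by $37,300, which is 38 full-or-partial $1,000 increments; reduction = 38 × $72 = $2,736, leaving $1,440.
Child Tax Credit: $200,200 is at or above $49,700, so the credit is $0.
Total: $2,225 + $564 + $1,440 + $0 = $4,229.

$4,229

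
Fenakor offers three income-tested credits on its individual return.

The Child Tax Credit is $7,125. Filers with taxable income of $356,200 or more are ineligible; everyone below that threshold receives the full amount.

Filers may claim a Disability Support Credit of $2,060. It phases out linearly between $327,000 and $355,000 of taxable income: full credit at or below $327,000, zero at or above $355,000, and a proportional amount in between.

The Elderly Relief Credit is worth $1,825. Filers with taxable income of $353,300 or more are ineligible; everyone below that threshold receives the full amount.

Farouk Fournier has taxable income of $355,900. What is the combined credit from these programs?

Child Tax Credit: $355,900 is below the $356,200 cutoff, so the full $7,125 applies.
Disability Support Credit: $355,900 is at or above $355,000, so the credit is $0.
Elderly Relief Credit: $355,900 meets or exceeds the $353,300 cutoff, so the credit is $0.
Total: $7,125 + $0 + $0 = $7,125.

$7,125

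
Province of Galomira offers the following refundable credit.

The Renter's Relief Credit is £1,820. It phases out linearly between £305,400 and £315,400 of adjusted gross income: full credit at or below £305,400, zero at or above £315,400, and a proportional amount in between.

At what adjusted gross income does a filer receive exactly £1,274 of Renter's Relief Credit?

£1,274 is 1,274/1,820 of the full £1,820, so 546/1,820 of the £10,000 range has been used: income = £305,400 + £10,000 × 546/1,820 = £308,400.

£308,400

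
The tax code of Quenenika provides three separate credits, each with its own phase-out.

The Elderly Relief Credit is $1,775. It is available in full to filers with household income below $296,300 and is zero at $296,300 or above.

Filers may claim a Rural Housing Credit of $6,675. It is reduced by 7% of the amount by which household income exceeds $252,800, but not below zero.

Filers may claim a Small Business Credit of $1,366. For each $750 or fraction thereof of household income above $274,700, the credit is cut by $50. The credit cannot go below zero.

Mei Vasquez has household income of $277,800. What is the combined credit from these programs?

$7,816

Elderly Relief Credit: $277,800 is below the $296,300 cutoff, so the full $1,775 applies.
Rural Housing Credit: 7% of the $25,000 excess over $252,800 is $1,750; credit = $6,675 − $1,750 = $4,925.
Small Business Credit: income exceeds $274,700 by $3,100, which is 5 full-or-partial $750 increments; reduction = 5 × $50 = $250, leaving $1,116.
Total: $1,775 + $4,925 + $1,116 = $7,816.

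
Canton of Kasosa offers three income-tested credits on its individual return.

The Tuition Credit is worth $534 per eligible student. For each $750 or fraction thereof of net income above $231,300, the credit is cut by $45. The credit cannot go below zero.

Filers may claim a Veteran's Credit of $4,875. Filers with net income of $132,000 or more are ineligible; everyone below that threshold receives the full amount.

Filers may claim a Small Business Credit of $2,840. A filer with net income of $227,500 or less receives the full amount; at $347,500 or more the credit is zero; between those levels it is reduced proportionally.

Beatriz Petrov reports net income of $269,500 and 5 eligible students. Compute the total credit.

$2,221

Tuition Credit: base = 5 × $534 = $2,670. income exceeds $231,300 by $38,200, which is 51 full-or-partial $750 increments; reduction = 51 × $45 = $2,295, leaving $375.
Veteran's Credit: $269,500 meets or exceeds the $132,000 cutoff, so the credit is $0.
Small Business Credit: $269,500 is $42,000 into a $120,000 phase-out range, leaving 78,000/120,000 of the credit: $2,840 × 78,000/120,000 = $1,846.
Total: $375 + $0 + $1,846 = $2,221.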